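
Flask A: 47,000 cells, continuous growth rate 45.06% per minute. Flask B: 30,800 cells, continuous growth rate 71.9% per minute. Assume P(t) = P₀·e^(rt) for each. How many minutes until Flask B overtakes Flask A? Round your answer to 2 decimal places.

47000·e^(0.4506t) = 30800·e^(0.719t)
47000/30800 = e^((0.719 − 0.4506)t) → ln(1.52597) = 0.2684·t
t = 0.42263 / 0.2684

t ≈ 1.57 minutes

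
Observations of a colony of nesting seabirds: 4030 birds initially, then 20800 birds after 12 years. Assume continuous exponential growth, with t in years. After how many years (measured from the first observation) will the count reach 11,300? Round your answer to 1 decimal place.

r = ln(20800/4030) / 12 ≈ 0.136766 per year
t = ln(11300/4030) / r = 1.03104 / 0.136766 ≈ 7.539

t ≈ 7.5 years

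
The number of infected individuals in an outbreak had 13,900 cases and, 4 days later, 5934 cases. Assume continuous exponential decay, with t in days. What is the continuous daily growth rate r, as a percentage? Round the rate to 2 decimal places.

5934 = 13900 · e^(r·4)
e^(4r) = 5934/13900 = 0.42691
r = ln(0.42691) / 4 = -0.85119 / 4

r ≈ -21.28% per day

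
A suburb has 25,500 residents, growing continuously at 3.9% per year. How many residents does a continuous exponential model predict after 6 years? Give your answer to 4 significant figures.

≈ 32,220 residents

P(6) = 25500 · e^(0.039·6) = 25500 · e^(0.234)
= 25500 · 1.26364 ≈ 32222.93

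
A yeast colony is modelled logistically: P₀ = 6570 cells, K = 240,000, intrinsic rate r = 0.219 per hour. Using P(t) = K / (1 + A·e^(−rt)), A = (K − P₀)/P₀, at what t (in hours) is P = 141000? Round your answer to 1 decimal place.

A = (240000 − 6570)/6570 = 35.52968
141000 = 240000/(1 + 35.52968·e^(−0.219t)) → 1 + 35.52968·e^(−0.219t) = 1.70213
e^(−0.219t) = 0.019762 → t = ln(50.60288)/0.219 = 3.92401/0.219

t ≈ 17.9 hours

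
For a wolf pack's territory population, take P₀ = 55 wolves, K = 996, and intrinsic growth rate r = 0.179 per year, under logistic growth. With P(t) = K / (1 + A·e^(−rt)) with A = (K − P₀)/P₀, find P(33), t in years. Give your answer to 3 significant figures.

≈ 952 wolves

A = (996 − 55)/55 = 17.10909
P(33) = 996 / (1 + 17.10909·e^(−0.179·33)) = 996 / (1 + 17.10909·0.00272)
= 996 / 1.04654 ≈ 951.71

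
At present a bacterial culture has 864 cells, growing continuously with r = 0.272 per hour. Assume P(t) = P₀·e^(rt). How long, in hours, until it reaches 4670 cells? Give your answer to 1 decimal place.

t ≈ 6.2 hours

4670 = 864 · e^(0.272·t)
t = ln(4670/864) / 0.272 = ln(5.40509) / 0.272 = 1.68734 / 0.272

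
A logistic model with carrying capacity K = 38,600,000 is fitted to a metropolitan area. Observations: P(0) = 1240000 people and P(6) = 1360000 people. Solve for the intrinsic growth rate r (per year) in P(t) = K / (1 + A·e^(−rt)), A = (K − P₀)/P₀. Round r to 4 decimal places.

A = (38600000 − 1240000)/1240000 = 30.12903
1360000 = 38600000/(1 + 30.12903·e^(−r·6)) → e^(−6r) = (28.38235 − 1)/30.12903 = 0.908836
r = −ln(0.908836)/6 = 0.09559/6

r ≈ 0.0159 per year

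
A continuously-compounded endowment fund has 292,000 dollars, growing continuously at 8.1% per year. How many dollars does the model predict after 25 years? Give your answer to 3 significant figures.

P(25) = 292000 · e^(0.081·25) = 292000 · e^(2.025)
= 292000 · 7.57611 ≈ 2212224.4

≈ 2,210,000 dollars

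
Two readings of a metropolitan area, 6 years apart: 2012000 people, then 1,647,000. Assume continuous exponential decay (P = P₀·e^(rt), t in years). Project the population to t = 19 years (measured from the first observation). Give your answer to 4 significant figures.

≈ 1,067,000 people

r = ln(1647000/2012000) / 6 ≈ -0.033362 per year
P(19) = 2012000 · e^(-0.033362·19) = 2012000 · 0.53053 ≈ 1067421.1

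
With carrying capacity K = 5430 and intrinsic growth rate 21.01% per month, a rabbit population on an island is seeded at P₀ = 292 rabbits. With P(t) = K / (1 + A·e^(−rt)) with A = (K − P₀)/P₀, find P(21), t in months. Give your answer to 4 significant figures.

A = (5430 − 292)/292 = 17.59589
P(21) = 5430 / (1 + 17.59589·e^(−0.2101·21)) = 5430 / (1 + 17.59589·0.01213)
= 5430 / 1.21343 ≈ 4474.91

≈ 4,475 rabbits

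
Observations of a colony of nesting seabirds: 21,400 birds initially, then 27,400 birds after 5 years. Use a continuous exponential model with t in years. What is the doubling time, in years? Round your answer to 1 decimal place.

r = ln(27400/21400) / 5 = ln(1.28037) / 5 ≈ 0.04943 per year
doubling time = ln 2 / |r| = 0.69315 / 0.04943

doubling time ≈ 14.0 years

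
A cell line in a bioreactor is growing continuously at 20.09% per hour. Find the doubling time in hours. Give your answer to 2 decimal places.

doubling time = ln(2) / |r| = 0.69315 / 0.2009

doubling time ≈ 3.45 hours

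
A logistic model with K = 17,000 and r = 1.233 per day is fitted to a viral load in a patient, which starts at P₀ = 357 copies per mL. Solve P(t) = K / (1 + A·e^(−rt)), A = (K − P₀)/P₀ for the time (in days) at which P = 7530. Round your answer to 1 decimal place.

A = (17000 − 357)/357 = 46.61905
7530 = 17000/(1 + 46.61905·e^(−1.233t)) → 1 + 46.61905·e^(−1.233t) = 2.25764
e^(−1.233t) = 0.026977 → t = ln(37.06879)/1.233 = 3.61278/1.233

t ≈ 2.9 days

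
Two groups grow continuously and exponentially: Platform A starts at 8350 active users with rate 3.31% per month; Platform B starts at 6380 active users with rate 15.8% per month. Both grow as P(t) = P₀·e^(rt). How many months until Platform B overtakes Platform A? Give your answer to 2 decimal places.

t ≈ 2.15 months

8350·e^(0.0331t) = 6380·e^(0.158t)
8350/6380 = e^((0.158 − 0.0331)t) → ln(1.30878) = 0.1249·t
t = 0.26909 / 0.1249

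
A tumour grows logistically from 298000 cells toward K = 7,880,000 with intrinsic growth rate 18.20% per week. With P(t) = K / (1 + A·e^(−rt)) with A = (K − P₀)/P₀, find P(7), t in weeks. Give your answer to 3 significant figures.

A = (7880000 − 298000)/298000 = 25.44295
P(7) = 7880000 / (1 + 25.44295·e^(−0.182·7)) = 7880000 / (1 + 25.44295·0.279711)
= 7880000 / 8.11666 ≈ 970842.44

≈ 971,000 cells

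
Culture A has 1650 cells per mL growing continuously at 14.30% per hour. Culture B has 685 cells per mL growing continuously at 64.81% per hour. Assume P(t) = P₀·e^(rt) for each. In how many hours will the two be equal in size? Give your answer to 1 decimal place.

1650·e^(0.143t) = 685·e^(0.6481t)
1650/685 = e^((0.6481 − 0.143)t) → ln(2.40876) = 0.5051·t
t = 0.87911 / 0.5051

t ≈ 1.7 hours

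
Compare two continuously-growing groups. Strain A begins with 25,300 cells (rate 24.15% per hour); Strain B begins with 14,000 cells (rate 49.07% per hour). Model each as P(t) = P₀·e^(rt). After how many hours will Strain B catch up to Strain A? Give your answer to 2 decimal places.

t ≈ 2.37 hours

25300·e^(0.2415t) = 14000·e^(0.4907t)
25300/14000 = e^((0.4907 − 0.2415)t) → ln(1.80714) = 0.2492·t
t = 0.59175 / 0.2492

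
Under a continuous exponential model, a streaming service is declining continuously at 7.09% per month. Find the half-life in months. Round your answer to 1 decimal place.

half-life ≈ 9.8 months

half-life = ln(2) / |r| = 0.69315 / 0.0709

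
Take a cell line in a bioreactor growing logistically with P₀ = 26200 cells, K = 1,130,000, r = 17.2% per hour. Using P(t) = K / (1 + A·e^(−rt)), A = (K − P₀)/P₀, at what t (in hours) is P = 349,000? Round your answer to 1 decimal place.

t ≈ 17.1 hours

A = (1130000 − 26200)/26200 = 42.12977
349000 = 1130000/(1 + 42.12977·e^(−0.172t)) → 1 + 42.12977·e^(−0.172t) = 3.23782
e^(−0.172t) = 0.053117 → t = ln(18.82624)/0.172 = 2.93525/0.172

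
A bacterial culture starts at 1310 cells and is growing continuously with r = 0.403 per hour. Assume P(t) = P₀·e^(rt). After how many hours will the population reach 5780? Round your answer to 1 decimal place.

t ≈ 3.7 hours

5780 = 1310 · e^(0.403·t)
t = ln(5780/1310) / 0.403 = ln(4.41221) / 0.403 = 1.48438 / 0.403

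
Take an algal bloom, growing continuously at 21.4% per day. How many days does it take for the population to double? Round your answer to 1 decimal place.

doubling time ≈ 3.2 days

doubling time = ln(2) / |r| = 0.69315 / 0.214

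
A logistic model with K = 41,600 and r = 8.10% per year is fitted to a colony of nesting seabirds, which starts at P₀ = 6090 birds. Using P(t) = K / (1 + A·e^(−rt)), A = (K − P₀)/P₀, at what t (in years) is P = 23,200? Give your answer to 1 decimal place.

t ≈ 24.6 years

A = (41600 − 6090)/6090 = 5.83087
23200 = 41600/(1 + 5.83087·e^(−0.081t)) → 1 + 5.83087·e^(−0.081t) = 1.7931
e^(−0.081t) = 0.136018 → t = ln(7.35197)/0.081 = 1.99497/0.081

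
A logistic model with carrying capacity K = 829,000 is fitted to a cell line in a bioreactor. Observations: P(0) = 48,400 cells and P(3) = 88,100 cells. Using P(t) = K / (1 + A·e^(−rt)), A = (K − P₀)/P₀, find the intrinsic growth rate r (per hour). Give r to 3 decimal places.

r ≈ 0.217 per hour

A = (829000 − 48400)/48400 = 16.1281
88100 = 829000/(1 + 16.1281·e^(−r·3)) → e^(−3r) = (9.40976 − 1)/16.1281 = 0.521435
r = −ln(0.521435)/3 = 0.65117/3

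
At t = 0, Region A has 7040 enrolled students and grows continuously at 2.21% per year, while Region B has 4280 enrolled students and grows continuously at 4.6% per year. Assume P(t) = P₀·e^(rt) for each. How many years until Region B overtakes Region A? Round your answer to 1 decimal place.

t ≈ 20.8 years

7040·e^(0.0221t) = 4280·e^(0.046t)
7040/4280 = e^((0.046 − 0.0221)t) → ln(1.64486) = 0.0239·t
t = 0.49766 / 0.0239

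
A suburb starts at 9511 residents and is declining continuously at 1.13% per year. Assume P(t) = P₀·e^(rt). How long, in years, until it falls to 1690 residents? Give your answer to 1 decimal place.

1690 = 9511 · e^(-0.0113·t)
t = ln(1690/9511) / -0.0113 = ln(0.17769) / -0.0113 = -1.72772 / -0.0113

t ≈ 152.9 years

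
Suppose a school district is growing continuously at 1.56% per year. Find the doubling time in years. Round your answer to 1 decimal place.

doubling time = ln(2) / |r| = 0.69315 / 0.0156

doubling time ≈ 44.4 years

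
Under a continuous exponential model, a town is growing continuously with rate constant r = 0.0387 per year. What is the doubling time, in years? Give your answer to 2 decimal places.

doubling time = ln(2) / |r| = 0.69315 / 0.0387

doubling time ≈ 17.91 years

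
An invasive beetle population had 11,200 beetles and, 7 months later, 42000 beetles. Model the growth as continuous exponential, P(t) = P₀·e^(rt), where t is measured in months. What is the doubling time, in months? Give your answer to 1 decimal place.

r = ln(42000/11200) / 7 = ln(3.75) / 7 ≈ 0.188822 per month
doubling time = ln 2 / |r| = 0.69315 / 0.188822

doubling time ≈ 3.7 months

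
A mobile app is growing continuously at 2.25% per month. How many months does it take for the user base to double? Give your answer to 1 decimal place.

doubling time ≈ 30.8 months

doubling time = ln(2) / |r| = 0.69315 / 0.0225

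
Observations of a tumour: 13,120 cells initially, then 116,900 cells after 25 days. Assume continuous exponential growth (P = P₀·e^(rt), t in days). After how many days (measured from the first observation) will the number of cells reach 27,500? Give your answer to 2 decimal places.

t ≈ 8.46 days

r = ln(116900/13120) / 25 ≈ 0.087487 per day
t = ln(27500/13120) / r = 0.74005 / 0.087487 ≈ 8.459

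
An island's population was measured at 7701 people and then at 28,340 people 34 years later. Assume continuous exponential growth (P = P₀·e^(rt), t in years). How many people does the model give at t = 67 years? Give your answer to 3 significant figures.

≈ 100,000 people

r = ln(28340/7701) / 34 ≈ 0.038321 per year
P(67) = 7701 · e^(0.038321·67) = 7701 · 13.03355 ≈ 100371.37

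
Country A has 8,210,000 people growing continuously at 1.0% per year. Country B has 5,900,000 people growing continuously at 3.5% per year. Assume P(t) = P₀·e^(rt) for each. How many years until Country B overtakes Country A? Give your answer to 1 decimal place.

t ≈ 13.2 years

8210000·e^(0.01t) = 5900000·e^(0.035t)
8210000/5900000 = e^((0.035 − 0.01)t) → ln(1.39153) = 0.025·t
t = 0.3304 / 0.025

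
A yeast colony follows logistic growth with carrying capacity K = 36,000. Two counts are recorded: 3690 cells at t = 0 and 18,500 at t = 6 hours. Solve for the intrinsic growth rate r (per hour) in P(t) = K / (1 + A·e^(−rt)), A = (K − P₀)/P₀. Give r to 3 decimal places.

A = (36000 − 3690)/3690 = 8.7561
18500 = 36000/(1 + 8.7561·e^(−r·6)) → e^(−6r) = (1.94595 − 1)/8.7561 = 0.108033
r = −ln(0.108033)/6 = 2.22532/6

r ≈ 0.371 per hour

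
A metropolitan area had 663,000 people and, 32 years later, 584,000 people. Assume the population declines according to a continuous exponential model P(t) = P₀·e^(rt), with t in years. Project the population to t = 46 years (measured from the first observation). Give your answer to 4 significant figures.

≈ 552,500 people

r = ln(584000/663000) / 32 ≈ -0.003965 per year
P(46) = 663000 · e^(-0.003965·46) = 663000 · 0.83328 ≈ 552466.95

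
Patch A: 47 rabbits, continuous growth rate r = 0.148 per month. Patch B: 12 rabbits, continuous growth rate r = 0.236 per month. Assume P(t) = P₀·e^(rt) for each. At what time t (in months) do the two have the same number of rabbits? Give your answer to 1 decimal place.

47·e^(0.148t) = 12·e^(0.236t)
47/12 = e^((0.236 − 0.148)t) → ln(3.91667) = 0.088·t
t = 1.36524 / 0.088

t ≈ 15.5 months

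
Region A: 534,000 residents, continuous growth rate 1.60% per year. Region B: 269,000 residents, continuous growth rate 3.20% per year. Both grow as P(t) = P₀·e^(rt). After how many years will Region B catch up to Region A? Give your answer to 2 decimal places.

534000·e^(0.016t) = 269000·e^(0.032t)
534000/269000 = e^((0.032 − 0.016)t) → ln(1.98513) = 0.016·t
t = 0.68568 / 0.016

t ≈ 42.86 years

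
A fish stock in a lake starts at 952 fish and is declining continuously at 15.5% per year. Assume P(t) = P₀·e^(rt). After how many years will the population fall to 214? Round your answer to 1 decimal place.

214 = 952 · e^(-0.155·t)
t = ln(214/952) / -0.155 = ln(0.22479) / -0.155 = -1.49259 / -0.155

t ≈ 9.6 years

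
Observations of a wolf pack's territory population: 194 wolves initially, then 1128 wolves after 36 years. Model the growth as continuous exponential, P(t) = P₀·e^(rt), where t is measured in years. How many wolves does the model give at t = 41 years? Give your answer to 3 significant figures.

≈ 1,440 wolves

r = ln(1128/194) / 36 ≈ 0.048898 per year
P(41) = 194 · e^(0.048898·41) = 194 · 7.42487 ≈ 1440.43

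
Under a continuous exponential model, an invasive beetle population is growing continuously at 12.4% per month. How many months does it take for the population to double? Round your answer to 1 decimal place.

doubling time ≈ 5.6 months

doubling time = ln(2) / |r| = 0.69315 / 0.124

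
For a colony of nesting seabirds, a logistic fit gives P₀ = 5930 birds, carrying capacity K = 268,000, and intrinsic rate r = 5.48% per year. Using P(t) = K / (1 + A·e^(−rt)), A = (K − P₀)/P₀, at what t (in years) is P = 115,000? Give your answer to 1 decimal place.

A = (268000 − 5930)/5930 = 44.19393
115000 = 268000/(1 + 44.19393·e^(−0.0548t)) → 1 + 44.19393·e^(−0.0548t) = 2.33043
e^(−0.0548t) = 0.030104 → t = ln(33.21766)/0.0548 = 3.50308/0.0548

t ≈ 63.9 years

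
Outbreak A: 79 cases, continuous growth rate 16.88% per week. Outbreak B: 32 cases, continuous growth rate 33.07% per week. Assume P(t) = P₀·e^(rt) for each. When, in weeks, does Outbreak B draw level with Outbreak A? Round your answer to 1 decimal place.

t ≈ 5.6 weeks

79·e^(0.1688t) = 32·e^(0.3307t)
79/32 = e^((0.3307 − 0.1688)t) → ln(2.46875) = 0.1619·t
t = 0.90371 / 0.1619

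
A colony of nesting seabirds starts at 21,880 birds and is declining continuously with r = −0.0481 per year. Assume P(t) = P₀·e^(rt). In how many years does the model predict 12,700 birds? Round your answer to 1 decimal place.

12700 = 21880 · e^(-0.0481·t)
t = ln(12700/21880) / -0.0481 = ln(0.58044) / -0.0481 = -0.54397 / -0.0481

t ≈ 11.3 years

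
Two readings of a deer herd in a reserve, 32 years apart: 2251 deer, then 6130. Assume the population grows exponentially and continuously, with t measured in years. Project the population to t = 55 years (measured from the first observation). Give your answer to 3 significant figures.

≈ 12,600 deer

r = ln(6130/2251) / 32 ≈ 0.031307 per year
P(55) = 2251 · e^(0.031307·55) = 2251 · 5.59503 ≈ 12594.41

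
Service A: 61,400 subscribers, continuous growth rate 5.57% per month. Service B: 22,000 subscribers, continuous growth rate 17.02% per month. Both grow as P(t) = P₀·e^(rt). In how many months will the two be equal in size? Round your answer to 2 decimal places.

t ≈ 8.96 months

61400·e^(0.0557t) = 22000·e^(0.1702t)
61400/22000 = e^((0.1702 − 0.0557)t) → ln(2.79091) = 0.1145·t
t = 1.02637 / 0.1145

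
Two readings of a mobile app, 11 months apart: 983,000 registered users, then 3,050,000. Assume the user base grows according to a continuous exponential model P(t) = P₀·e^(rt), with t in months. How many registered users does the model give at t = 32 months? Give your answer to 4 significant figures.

r = ln(3050000/983000) / 11 ≈ 0.102935 per month
P(32) = 983000 · e^(0.102935·32) = 983000 · 26.94851 ≈ 26490385.07

≈ 26,490,000 registered users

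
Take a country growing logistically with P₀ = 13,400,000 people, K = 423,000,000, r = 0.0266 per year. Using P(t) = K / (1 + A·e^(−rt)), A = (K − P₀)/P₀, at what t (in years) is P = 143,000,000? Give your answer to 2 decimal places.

t ≈ 103.31 years

A = (423000000 − 13400000)/13400000 = 30.56716
143000000 = 423000000/(1 + 30.56716·e^(−0.0266t)) → 1 + 30.56716·e^(−0.0266t) = 2.95804
e^(−0.0266t) = 0.064057 → t = ln(15.61109)/0.0266 = 2.74798/0.0266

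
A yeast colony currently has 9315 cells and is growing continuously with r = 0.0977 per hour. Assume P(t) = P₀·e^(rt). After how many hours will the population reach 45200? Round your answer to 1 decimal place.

t ≈ 16.2 hours

45200 = 9315 · e^(0.0977·t)
t = ln(45200/9315) / 0.0977 = ln(4.85239) / 0.0977 = 1.57947 / 0.0977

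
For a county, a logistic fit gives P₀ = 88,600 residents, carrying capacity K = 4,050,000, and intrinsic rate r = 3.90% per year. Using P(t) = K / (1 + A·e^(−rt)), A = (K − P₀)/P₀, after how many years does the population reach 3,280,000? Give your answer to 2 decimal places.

A = (4050000 − 88600)/88600 = 44.71106
3280000 = 4050000/(1 + 44.71106·e^(−0.039t)) → 1 + 44.71106·e^(−0.039t) = 1.23476
e^(−0.039t) = 0.005251 → t = ln(190.45751)/0.039 = 5.24943/0.039

t ≈ 134.60 years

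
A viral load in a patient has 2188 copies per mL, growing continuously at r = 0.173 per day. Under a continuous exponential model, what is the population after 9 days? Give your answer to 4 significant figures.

≈ 10,380 copies per mL

P(9) = 2188 · e^(0.173·9) = 2188 · e^(1.557)
= 2188 · 4.74457 ≈ 10381.11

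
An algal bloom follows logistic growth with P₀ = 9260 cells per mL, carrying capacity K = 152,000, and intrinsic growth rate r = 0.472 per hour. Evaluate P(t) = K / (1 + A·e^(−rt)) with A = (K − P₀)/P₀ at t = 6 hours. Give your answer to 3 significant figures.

≈ 79,700 cells per mL

A = (152000 − 9260)/9260 = 15.41469
P(6) = 152000 / (1 + 15.41469·e^(−0.472·6)) = 152000 / (1 + 15.41469·0.058895)
= 152000 / 1.90785 ≈ 79670.95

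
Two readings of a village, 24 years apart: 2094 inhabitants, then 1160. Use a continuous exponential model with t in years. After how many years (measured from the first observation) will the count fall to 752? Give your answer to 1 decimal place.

t ≈ 41.6 years

r = ln(1160/2094) / 24 ≈ -0.024611 per year
t = ln(752/2094) / r = -1.0241 / -0.024611 ≈ 41.612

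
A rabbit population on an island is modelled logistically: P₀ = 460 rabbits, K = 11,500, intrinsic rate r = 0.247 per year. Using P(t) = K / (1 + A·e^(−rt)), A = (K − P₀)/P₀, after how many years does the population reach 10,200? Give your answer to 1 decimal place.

t ≈ 21.2 years

A = (11500 − 460)/460 = 24
10200 = 11500/(1 + 24·e^(−0.247t)) → 1 + 24·e^(−0.247t) = 1.12745
e^(−0.247t) = 0.00531 → t = ln(188.30769)/0.247 = 5.23808/0.247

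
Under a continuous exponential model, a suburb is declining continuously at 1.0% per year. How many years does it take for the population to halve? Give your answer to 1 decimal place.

half-life ≈ 69.3 years

half-life = ln(2) / |r| = 0.69315 / 0.01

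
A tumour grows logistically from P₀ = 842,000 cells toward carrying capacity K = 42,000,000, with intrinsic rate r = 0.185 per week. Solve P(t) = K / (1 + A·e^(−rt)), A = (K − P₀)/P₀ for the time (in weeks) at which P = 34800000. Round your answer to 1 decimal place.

t ≈ 29.5 weeks

A = (42000000 − 842000)/842000 = 48.88124
34800000 = 42000000/(1 + 48.88124·e^(−0.185t)) → 1 + 48.88124·e^(−0.185t) = 1.2069
e^(−0.185t) = 0.004233 → t = ln(236.2593)/0.185 = 5.46493/0.185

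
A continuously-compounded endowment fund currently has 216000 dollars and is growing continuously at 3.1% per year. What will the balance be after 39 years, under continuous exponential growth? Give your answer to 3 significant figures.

P(39) = 216000 · e^(0.031·39) = 216000 · e^(1.209)
= 216000 · 3.35013 ≈ 723628.69

≈ 724,000 dollars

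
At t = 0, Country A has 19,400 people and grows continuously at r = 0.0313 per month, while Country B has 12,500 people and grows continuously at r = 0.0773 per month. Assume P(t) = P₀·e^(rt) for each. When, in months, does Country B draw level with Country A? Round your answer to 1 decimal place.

19400·e^(0.0313t) = 12500·e^(0.0773t)
19400/12500 = e^((0.0773 − 0.0313)t) → ln(1.552) = 0.046·t
t = 0.43954 / 0.046

t ≈ 9.6 months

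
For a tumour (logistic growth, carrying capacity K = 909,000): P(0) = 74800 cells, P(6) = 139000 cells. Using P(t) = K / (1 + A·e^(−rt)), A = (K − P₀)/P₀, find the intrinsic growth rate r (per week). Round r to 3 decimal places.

r ≈ 0.117 per week

A = (909000 − 74800)/74800 = 11.15241
139000 = 909000/(1 + 11.15241·e^(−r·6)) → e^(−6r) = (6.53957 − 1)/11.15241 = 0.496715
r = −ln(0.496715)/6 = 0.69974/6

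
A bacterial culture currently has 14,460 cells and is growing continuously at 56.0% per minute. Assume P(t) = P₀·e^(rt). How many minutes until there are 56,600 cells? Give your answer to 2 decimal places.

t ≈ 2.44 minutes

56600 = 14460 · e^(0.56·t)
t = ln(56600/14460) / 0.56 = ln(3.91425) / 0.56 = 1.36462 / 0.56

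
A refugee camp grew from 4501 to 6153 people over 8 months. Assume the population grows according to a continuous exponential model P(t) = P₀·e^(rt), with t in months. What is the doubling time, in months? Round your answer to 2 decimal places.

r = ln(6153/4501) / 8 = ln(1.36703) / 8 ≈ 0.03908 per month
doubling time = ln 2 / |r| = 0.69315 / 0.03908

doubling time ≈ 17.74 months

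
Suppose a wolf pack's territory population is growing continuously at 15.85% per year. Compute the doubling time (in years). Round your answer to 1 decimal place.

doubling time ≈ 4.4 years

doubling time = ln(2) / |r| = 0.69315 / 0.1585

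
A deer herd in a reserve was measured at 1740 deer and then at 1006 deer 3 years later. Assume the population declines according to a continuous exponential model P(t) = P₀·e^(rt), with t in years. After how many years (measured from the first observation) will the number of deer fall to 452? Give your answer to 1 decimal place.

t ≈ 7.4 years

r = ln(1006/1740) / 3 ≈ -0.182634 per year
t = ln(452/1740) / r = -1.34796 / -0.182634 ≈ 7.381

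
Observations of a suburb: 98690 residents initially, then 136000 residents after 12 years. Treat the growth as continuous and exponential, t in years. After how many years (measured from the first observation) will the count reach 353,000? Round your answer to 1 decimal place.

r = ln(136000/98690) / 12 ≈ 0.026723 per year
t = ln(353000/98690) / r = 1.27448 / 0.026723 ≈ 47.693

t ≈ 47.7 years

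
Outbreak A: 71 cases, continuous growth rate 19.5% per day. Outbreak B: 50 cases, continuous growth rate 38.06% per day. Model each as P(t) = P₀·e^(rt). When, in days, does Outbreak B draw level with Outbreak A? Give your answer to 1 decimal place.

t ≈ 1.9 days

71·e^(0.195t) = 50·e^(0.3806t)
71/50 = e^((0.3806 − 0.195)t) → ln(1.42) = 0.1856·t
t = 0.35066 / 0.1856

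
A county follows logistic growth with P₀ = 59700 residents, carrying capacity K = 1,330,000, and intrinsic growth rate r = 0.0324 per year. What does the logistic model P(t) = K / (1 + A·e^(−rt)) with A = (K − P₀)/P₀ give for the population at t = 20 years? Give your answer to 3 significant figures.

≈ 110,000 residents

A = (1330000 − 59700)/59700 = 21.27806
P(20) = 1330000 / (1 + 21.27806·e^(−0.0324·20)) = 1330000 / (1 + 21.27806·0.523091)
= 1330000 / 12.13036 ≈ 109642.27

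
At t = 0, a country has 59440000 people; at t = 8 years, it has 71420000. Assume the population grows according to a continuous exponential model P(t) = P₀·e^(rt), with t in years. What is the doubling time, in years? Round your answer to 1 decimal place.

r = ln(71420000/59440000) / 8 = ln(1.20155) / 8 ≈ 0.022951 per year
doubling time = ln 2 / |r| = 0.69315 / 0.022951

doubling time ≈ 30.2 years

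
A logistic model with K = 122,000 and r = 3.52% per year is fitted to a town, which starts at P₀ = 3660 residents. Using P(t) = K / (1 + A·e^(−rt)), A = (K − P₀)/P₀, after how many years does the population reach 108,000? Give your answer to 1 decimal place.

t ≈ 156.8 years

A = (122000 − 3660)/3660 = 32.33333
108000 = 122000/(1 + 32.33333·e^(−0.0352t)) → 1 + 32.33333·e^(−0.0352t) = 1.12963
e^(−0.0352t) = 0.004009 → t = ln(249.42857)/0.0352 = 5.51917/0.0352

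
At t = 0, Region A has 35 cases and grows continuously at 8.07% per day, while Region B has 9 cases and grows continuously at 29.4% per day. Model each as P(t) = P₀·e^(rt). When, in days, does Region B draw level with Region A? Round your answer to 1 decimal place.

35·e^(0.0807t) = 9·e^(0.294t)
35/9 = e^((0.294 − 0.0807)t) → ln(3.88889) = 0.2133·t
t = 1.35812 / 0.2133

t ≈ 6.4 days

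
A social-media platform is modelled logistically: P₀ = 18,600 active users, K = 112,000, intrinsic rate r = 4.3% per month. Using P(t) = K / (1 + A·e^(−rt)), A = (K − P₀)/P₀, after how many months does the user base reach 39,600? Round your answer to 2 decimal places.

A = (112000 − 18600)/18600 = 5.02151
39600 = 112000/(1 + 5.02151·e^(−0.043t)) → 1 + 5.02151·e^(−0.043t) = 2.82828
e^(−0.043t) = 0.364091 → t = ln(2.74657)/0.043 = 1.01035/0.043

t ≈ 23.50 months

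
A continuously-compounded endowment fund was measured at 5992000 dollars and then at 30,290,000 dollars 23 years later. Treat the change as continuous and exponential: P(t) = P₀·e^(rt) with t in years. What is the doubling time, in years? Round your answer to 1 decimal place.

doubling time ≈ 9.8 years

r = ln(30290000/5992000) / 23 = ln(5.05507) / 23 ≈ 0.070452 per year
doubling time = ln 2 / |r| = 0.69315 / 0.070452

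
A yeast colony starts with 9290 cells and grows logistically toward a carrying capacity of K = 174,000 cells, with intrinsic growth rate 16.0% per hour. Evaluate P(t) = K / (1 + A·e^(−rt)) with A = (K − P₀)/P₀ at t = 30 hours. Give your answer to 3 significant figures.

≈ 152,000 cells

A = (174000 − 9290)/9290 = 17.72982
P(30) = 174000 / (1 + 17.72982·e^(−0.16·30)) = 174000 / (1 + 17.72982·0.00823)
= 174000 / 1.14591 ≈ 151844.13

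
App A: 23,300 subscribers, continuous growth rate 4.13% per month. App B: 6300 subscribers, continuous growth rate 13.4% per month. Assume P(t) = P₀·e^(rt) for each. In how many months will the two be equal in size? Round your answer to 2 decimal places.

t ≈ 14.11 months

23300·e^(0.0413t) = 6300·e^(0.134t)
23300/6300 = e^((0.134 − 0.0413)t) → ln(3.69841) = 0.0927·t
t = 1.3079 / 0.0927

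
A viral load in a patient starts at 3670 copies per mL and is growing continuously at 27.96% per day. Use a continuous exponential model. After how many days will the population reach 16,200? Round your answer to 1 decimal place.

16200 = 3670 · e^(0.2796·t)
t = ln(16200/3670) / 0.2796 = ln(4.41417) / 0.2796 = 1.48482 / 0.2796

t ≈ 5.3 days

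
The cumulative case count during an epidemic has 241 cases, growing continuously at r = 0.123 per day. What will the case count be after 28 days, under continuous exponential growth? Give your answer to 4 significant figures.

≈ 7,546 cases

P(28) = 241 · e^(0.123·28) = 241 · e^(3.444)
= 241 · 31.31196 ≈ 7546.18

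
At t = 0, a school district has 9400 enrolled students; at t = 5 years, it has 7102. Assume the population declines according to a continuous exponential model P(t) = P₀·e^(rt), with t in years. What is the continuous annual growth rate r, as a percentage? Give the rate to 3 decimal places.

r ≈ -5.607% per year

7102 = 9400 · e^(r·5)
e^(5r) = 7102/9400 = 0.75553
r = ln(0.75553) / 5 = -0.28033 / 5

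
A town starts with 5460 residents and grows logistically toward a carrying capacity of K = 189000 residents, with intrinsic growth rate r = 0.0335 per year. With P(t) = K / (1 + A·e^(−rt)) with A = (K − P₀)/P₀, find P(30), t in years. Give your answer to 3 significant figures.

≈ 14,200 residents

A = (189000 − 5460)/5460 = 33.61538
P(30) = 189000 / (1 + 33.61538·e^(−0.0335·30)) = 189000 / (1 + 33.61538·0.366045)
= 189000 / 13.30473 ≈ 14205.47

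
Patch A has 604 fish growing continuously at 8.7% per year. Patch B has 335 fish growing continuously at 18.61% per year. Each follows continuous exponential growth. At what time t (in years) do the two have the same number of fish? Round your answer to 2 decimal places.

604·e^(0.087t) = 335·e^(0.1861t)
604/335 = e^((0.1861 − 0.087)t) → ln(1.80299) = 0.0991·t
t = 0.58944 / 0.0991

t ≈ 5.95 years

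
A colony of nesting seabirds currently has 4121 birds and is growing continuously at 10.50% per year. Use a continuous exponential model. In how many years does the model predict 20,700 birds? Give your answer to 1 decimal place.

20700 = 4121 · e^(0.105·t)
t = ln(20700/4121) / 0.105 = ln(5.02305) / 0.105 = 1.61404 / 0.105

t ≈ 15.4 years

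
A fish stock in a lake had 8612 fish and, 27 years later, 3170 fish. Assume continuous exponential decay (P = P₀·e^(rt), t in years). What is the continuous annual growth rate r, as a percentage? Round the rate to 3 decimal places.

r ≈ -3.702% per year

3170 = 8612 · e^(r·27)
e^(27r) = 3170/8612 = 0.36809
r = ln(0.36809) / 27 = -0.99942 / 27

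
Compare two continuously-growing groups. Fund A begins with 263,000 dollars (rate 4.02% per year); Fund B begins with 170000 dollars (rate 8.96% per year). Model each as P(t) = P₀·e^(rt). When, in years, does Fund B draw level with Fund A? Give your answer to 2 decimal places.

t ≈ 8.83 years

263000·e^(0.0402t) = 170000·e^(0.0896t)
263000/170000 = e^((0.0896 − 0.0402)t) → ln(1.54706) = 0.0494·t
t = 0.43636 / 0.0494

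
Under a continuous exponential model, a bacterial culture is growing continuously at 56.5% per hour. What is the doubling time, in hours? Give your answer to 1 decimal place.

doubling time = ln(2) / |r| = 0.69315 / 0.565

doubling time ≈ 1.2 hours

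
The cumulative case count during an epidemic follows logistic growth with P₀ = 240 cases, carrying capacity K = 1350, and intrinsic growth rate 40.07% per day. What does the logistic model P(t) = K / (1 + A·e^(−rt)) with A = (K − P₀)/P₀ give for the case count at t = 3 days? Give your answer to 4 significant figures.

≈ 564.8 cases

A = (1350 − 240)/240 = 4.625
P(3) = 1350 / (1 + 4.625·e^(−0.4007·3)) = 1350 / (1 + 4.625·0.300562)
= 1350 / 2.3901 ≈ 564.83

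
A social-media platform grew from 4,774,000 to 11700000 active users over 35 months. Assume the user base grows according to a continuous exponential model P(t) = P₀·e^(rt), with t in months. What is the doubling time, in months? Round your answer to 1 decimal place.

doubling time ≈ 27.1 months

r = ln(11700000/4774000) / 35 = ln(2.45078) / 35 ≈ 0.025612 per month
doubling time = ln 2 / |r| = 0.69315 / 0.025612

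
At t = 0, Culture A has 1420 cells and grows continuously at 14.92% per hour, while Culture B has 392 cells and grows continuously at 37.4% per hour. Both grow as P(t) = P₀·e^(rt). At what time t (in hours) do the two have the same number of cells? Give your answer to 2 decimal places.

1420·e^(0.1492t) = 392·e^(0.374t)
1420/392 = e^((0.374 − 0.1492)t) → ln(3.62245) = 0.2248·t
t = 1.28715 / 0.2248

t ≈ 5.73 hours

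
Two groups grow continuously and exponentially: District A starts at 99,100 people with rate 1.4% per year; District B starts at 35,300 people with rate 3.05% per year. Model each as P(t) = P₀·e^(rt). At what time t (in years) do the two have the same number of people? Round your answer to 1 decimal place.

t ≈ 62.6 years

99100·e^(0.014t) = 35300·e^(0.0305t)
99100/35300 = e^((0.0305 − 0.014)t) → ln(2.80737) = 0.0165·t
t = 1.03225 / 0.0165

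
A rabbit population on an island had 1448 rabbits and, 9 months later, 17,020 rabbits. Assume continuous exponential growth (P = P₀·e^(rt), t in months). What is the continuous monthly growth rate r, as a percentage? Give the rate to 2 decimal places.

17020 = 1448 · e^(r·9)
e^(9r) = 17020/1448 = 11.75414
r = ln(11.75414) / 9 = 2.46421 / 9

r ≈ 27.38% per month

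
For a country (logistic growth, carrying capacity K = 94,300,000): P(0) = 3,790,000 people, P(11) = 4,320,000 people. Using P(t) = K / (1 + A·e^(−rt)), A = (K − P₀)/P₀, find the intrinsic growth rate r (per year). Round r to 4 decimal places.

A = (94300000 − 3790000)/3790000 = 23.88127
4320000 = 94300000/(1 + 23.88127·e^(−r·11)) → e^(−11r) = (21.8287 − 1)/23.88127 = 0.872178
r = −ln(0.872178)/11 = 0.13676/11

r ≈ 0.0124 per year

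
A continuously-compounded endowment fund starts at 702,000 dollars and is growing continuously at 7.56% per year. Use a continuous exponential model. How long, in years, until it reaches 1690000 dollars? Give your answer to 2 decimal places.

1690000 = 702000 · e^(0.0756·t)
t = ln(1690000/702000) / 0.0756 = ln(2.40741) / 0.0756 = 0.87855 / 0.0756

t ≈ 11.62 years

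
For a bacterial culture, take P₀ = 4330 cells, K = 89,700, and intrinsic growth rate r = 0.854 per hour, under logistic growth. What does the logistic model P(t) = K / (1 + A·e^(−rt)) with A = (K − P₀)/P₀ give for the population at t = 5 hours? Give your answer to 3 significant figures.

≈ 70,300 cells

A = (89700 − 4330)/4330 = 19.71594
P(5) = 89700 / (1 + 19.71594·e^(−0.854·5)) = 89700 / (1 + 19.71594·0.013982)
= 89700 / 1.27566 ≈ 70316.33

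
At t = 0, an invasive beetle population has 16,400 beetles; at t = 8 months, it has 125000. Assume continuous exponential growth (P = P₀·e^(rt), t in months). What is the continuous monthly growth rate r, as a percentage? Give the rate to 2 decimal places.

r ≈ 25.39% per month

125000 = 16400 · e^(r·8)
e^(8r) = 125000/16400 = 7.62195
r = ln(7.62195) / 8 = 2.03103 / 8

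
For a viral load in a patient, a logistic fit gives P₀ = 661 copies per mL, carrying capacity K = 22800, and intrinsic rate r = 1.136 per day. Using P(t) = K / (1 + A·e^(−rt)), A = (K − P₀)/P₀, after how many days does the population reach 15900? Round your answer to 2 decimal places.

t ≈ 3.83 days

A = (22800 − 661)/661 = 33.49319
15900 = 22800/(1 + 33.49319·e^(−1.136t)) → 1 + 33.49319·e^(−1.136t) = 1.43396
e^(−1.136t) = 0.012957 → t = ln(77.17996)/1.136 = 4.34614/1.136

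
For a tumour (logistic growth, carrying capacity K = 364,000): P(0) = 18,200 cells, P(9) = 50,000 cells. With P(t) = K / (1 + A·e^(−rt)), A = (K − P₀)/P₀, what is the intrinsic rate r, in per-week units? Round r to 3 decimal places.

A = (364000 − 18200)/18200 = 19
50000 = 364000/(1 + 19·e^(−r·9)) → e^(−9r) = (7.28 − 1)/19 = 0.330526
r = −ln(0.330526)/9 = 1.10707/9

r ≈ 0.123 per week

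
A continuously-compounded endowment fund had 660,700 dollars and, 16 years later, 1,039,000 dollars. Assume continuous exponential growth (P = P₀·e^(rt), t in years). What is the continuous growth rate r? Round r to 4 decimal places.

r ≈ 0.0283 per year

1039000 = 660700 · e^(r·16)
e^(16r) = 1039000/660700 = 1.57257
r = ln(1.57257) / 16 = 0.45271 / 16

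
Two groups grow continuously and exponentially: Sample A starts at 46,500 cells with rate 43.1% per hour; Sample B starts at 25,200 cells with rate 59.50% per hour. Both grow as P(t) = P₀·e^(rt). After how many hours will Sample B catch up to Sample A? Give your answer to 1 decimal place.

46500·e^(0.431t) = 25200·e^(0.595t)
46500/25200 = e^((0.595 − 0.431)t) → ln(1.84524) = 0.164·t
t = 0.61261 / 0.164

t ≈ 3.7 hours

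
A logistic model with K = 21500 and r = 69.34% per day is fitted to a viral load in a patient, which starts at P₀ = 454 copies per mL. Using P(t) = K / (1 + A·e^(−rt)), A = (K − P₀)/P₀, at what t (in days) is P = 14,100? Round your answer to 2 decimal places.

t ≈ 6.46 days

A = (21500 − 454)/454 = 46.35683
14100 = 21500/(1 + 46.35683·e^(−0.6934t)) → 1 + 46.35683·e^(−0.6934t) = 1.52482
e^(−0.6934t) = 0.011321 → t = ln(88.32855)/0.6934 = 4.48106/0.6934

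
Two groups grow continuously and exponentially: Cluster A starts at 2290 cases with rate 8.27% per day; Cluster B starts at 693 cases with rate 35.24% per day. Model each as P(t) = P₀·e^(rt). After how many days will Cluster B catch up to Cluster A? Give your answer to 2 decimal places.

2290·e^(0.0827t) = 693·e^(0.3524t)
2290/693 = e^((0.3524 − 0.0827)t) → ln(3.30447) = 0.2697·t
t = 1.19528 / 0.2697

t ≈ 4.43 days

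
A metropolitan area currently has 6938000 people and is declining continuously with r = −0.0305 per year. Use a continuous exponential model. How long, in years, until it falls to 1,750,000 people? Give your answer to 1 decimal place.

1750000 = 6938000 · e^(-0.0305·t)
t = ln(1750000/6938000) / -0.0305 = ln(0.25223) / -0.0305 = -1.3774 / -0.0305

t ≈ 45.2 years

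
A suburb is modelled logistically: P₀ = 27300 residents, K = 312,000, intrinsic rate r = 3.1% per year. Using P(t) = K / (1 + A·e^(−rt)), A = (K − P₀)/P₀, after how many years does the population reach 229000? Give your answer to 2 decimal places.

A = (312000 − 27300)/27300 = 10.42857
229000 = 312000/(1 + 10.42857·e^(−0.031t)) → 1 + 10.42857·e^(−0.031t) = 1.36245
e^(−0.031t) = 0.034755 → t = ln(28.77281)/0.031 = 3.35943/0.031

t ≈ 108.37 years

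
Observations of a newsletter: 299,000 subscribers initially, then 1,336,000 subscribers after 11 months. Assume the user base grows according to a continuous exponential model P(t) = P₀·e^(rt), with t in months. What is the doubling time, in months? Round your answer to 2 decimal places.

r = ln(1336000/299000) / 11 = ln(4.46823) / 11 ≈ 0.13609 per month
doubling time = ln 2 / |r| = 0.69315 / 0.13609

doubling time ≈ 5.09 months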